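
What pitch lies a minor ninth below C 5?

B 3

Two letters down from C (plus an octave) reaches B.
Moving 13 semitones down from C5 (the size of a minor ninth) reaches B3.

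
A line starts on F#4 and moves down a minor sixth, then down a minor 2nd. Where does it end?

G##3

F#4 down a minor sixth → A#3 (8 semitones).
A#3 down a minor second → G##3 (1 semitone).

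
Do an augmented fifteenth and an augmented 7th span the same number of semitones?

No

An augmented fifteenth is 25 semitones but an augmented seventh is 12 semitones — different sizes.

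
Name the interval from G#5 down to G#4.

perfect 8th

Descending from G#5 to G#4 is the same interval as ascending G#4 to G#5.
G to G is the same letter name, plus an octave: an octave.
The perfect octave spans 12 semitones, and G#4 to G#5 is exactly 12 semitones — so this is a perfect octave.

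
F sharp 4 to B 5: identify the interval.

perfect 11th

F to B spans four letter names (F-G-A-B), plus an octave, so the interval is some kind of eleventh.
The perfect eleventh spans 17 semitones, and F#4 to B5 is exactly 17 semitones — so this is a perfect eleventh.
(Equivalently, a compound perfect fourth: a perfect fourth plus an octave.)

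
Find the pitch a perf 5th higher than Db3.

The fifth takes the letter from D up to A.
A perfect fifth is 7 semitones; 7 semitones up from Db3 gives Ab3.

Ab3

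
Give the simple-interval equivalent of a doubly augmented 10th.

doubly augmented third

Subtracting seven from the interval number removes an octave: 10 − 7 = 3.
Quality carries through unchanged, so the simple form is a doubly augmented third.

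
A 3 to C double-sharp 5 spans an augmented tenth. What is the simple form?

Each octave removed subtracts seven from the number: 10 − 7 = 3.
That makes an augmented tenth a compound augmented third — an octave plus an augmented third.

augmented third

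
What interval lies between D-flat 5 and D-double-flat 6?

D to D is the same letter name, plus an octave: an octave.
The perfect octave is 12 semitones; here we have 11, one semitone narrower: diminished.

diminished octave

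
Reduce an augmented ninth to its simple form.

augmented 2nd

Subtracting seven from the interval number removes an octave: 9 − 7 = 2.
So an augmented ninth is an octave plus an augmented second. The quality is unchanged.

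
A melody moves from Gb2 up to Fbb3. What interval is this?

diminished seventh

G to F spans seven letter names (G-A-B-C-D-E-F) — that makes it a seventh of some quality.
A major seventh would be 11 semitones; Gb2 to Fbb3 is 9, two semitones narrower, so the interval is diminished.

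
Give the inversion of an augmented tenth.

First reduce the compound augmented tenth to its simple form, an augmented third.
Inverted interval numbers add to nine, so a third pairs with a sixth (3 + 6 = 9).
And augmented becomes diminished under inversion, so we get a diminished sixth.

d6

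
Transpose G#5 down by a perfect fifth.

C#5

The fifth takes the letter from G down to C.
Moving 7 semitones down from G#5 (the size of a perfect fifth) reaches C#5.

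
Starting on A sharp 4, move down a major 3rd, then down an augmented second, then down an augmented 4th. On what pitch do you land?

B double-flat 3

Down a major third from A#4: F#4 (4 semitones down).
F#4 down an augmented second → Eb4 (3 semitones).
An augmented fourth down from Eb4 is Bbb3.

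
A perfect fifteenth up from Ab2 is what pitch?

A fifteenth keeps the letter name A, two octaves up from A.
A perfect fifteenth spans 24 semitones, so from Ab2 the target pitch is Ab4.

Ab4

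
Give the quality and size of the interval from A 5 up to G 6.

A to G spans seven letter names (A-B-C-D-E-F-G) — that makes it a seventh of some quality.
At 10 semitones, A5→G6 falls one short of a major seventh: minor.

m7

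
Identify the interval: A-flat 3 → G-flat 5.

minor fourteenth

A to G spans seven letter names (A-B-C-D-E-F-G), plus an octave: a fourteenth.
A major fourteenth would be 23 semitones, but Ab3 to Gb5 is 22 — one semitone narrower, making it a minor fourteenth.
(Equivalently, a compound minor seventh: a minor seventh plus an octave.)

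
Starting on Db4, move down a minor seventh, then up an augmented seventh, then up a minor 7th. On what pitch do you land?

Down a minor seventh from Db4: Eb3 (10 semitones down).
Up an augmented seventh from Eb3: D#4 (12 semitones up).
A minor seventh up from D#4 is C#5.

C#5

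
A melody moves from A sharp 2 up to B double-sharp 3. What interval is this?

augmented ninth

A to B spans two letter names (A-B), plus an octave: a ninth.
A major ninth would be 14 semitones; A#2 to B##3 is 15, one semitone wider, so the interval is augmented.
(Equivalently, a compound augmented second: an augmented second plus an octave.)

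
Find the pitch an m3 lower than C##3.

A##2

Three letter names down from C: A.
A minor third is 3 semitones; 3 semitones down from C##3 gives A##2.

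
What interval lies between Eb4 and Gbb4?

E to G spans three letter names (E-F-G): a third.
A major third would be 4 semitones; Eb4 to Gbb4 is 2, two semitones narrower, so the interval is diminished.

diminished third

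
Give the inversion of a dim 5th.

Inverted interval numbers add to nine, so a fifth pairs with a fourth (5 + 4 = 9).
The quality also flips — diminished becomes augmented — giving an augmented fourth.

augmented fourth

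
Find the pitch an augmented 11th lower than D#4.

A2

Counting four letter names plus an octave down from D lands on A.
Moving 18 semitones down from D#4 (the size of an augmented eleventh) reaches A2.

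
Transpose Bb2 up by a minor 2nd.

Cb3

Counting two letter names up from B lands on C.
A minor second spans 1 semitone, so from Bb2 the target pitch is Cb3.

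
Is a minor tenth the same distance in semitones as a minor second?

No

A minor tenth is 15 semitones but a minor second is 1 semitone — different sizes.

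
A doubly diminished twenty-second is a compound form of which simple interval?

dd8

Each octave removed subtracts seven from the number: 22 − 14 = 8.
That makes a doubly diminished twenty-second a compound doubly diminished octave — 2 octaves plus a doubly diminished octave.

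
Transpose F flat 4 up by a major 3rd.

The third takes the letter from F up to A.
A major third spans 4 semitones, so from Fb4 the target pitch is Ab4.

A flat 4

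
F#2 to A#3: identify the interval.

major tenth

F to A spans three letter names (F-G-A), plus an octave, so the interval is some kind of tenth.
F#2 to A#3 is 16 semitones, matching the major tenth exactly, so the quality is major.
(Equivalently, a compound major third: a major third plus an octave.)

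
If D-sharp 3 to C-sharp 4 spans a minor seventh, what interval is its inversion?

Inverted interval numbers add to nine, so a seventh pairs with a second (7 + 2 = 9).
The quality also flips — minor becomes major — giving a major second.

M2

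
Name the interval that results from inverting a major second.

Inverted interval numbers add to nine, so a second pairs with a seventh (2 + 7 = 9).
Quality inverts too: major becomes minor. That makes the inversion a minor seventh.

minor 7th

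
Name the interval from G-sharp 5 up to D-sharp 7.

G to D spans five letter names (G-A-B-C-D), plus an octave — that makes it a twelfth of some quality.
Counting semitones, G#5→D#7 is 19, which is the perfect twelfth.
(Equivalently, a compound perfect fifth: a perfect fifth plus an octave.)

perfect twelfth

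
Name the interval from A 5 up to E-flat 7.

diminished twelfth

A to E spans five letter names (A-B-C-D-E), plus an octave — that makes it a twelfth of some quality.
The perfect twelfth is 19 semitones; here we have 18, one semitone narrower: diminished.
(Equivalently, a compound diminished fifth: a diminished fifth plus an octave.)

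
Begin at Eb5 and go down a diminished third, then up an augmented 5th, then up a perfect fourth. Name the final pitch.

Down a diminished third from Eb5: C#5 (2 semitones down).
Up an augmented fifth from C#5: G##5 (8 semitones up).
A perfect fourth up from G##5 is C##6.

C##6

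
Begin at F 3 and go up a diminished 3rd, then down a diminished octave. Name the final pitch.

A flat 2

F3 up a diminished third → Abb3 (2 semitones).
Abb3 down a diminished octave → Ab2 (11 semitones).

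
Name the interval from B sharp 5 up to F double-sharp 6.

B to F spans five letter names (B-C-D-E-F) — that makes it a fifth of some quality.
Counting semitones, B#5→F##6 is 7, which is the perfect fifth.

perfect fifth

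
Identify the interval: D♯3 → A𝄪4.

A12

D to A spans five letter names (D-E-F-G-A), plus an octave — that makes it a twelfth of some quality.
The perfect twelfth is 19 semitones; here we have 20, one semitone wider: augmented.
(Equivalently, a compound augmented fifth: an augmented fifth plus an octave.)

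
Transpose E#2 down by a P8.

E#1

An octave keeps the letter name E, an octave down from E.
Moving 12 semitones down from E#2 (the size of a perfect octave) reaches E#1.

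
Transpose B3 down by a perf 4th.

Four letter names down from B: F.
A perfect fourth spans 5 semitones, so from B3 the target pitch is F#3.

F#3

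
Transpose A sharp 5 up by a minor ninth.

Two letters up from A (plus an octave) reaches B.
A minor ninth is 13 semitones; 13 semitones up from A#5 gives B6.

B 6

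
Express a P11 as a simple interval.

Take out an octave (7 from the number): 11 − 7 = 4.
That makes a perfect eleventh a compound perfect fourth — an octave plus a perfect fourth.

P4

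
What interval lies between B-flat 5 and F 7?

perfect 12th

B to F spans five letter names (B-C-D-E-F), plus an octave: a twelfth.
Bb5 to F7 is 19 semitones, matching the perfect twelfth exactly, so the quality is perfect.
(Equivalently, a compound perfect fifth: a perfect fifth plus an octave.)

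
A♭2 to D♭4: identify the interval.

perfect eleventh

A to D spans four letter names (A-B-C-D), plus an octave: an eleventh.
The perfect eleventh spans 17 semitones, and Ab2 to Db4 is exactly 17 semitones — so this is a perfect eleventh.
(Equivalently, a compound perfect fourth: a perfect fourth plus an octave.)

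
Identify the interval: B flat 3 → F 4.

B to F spans five letter names (B-C-D-E-F) — that makes it a fifth of some quality.
The perfect fifth spans 7 semitones, and Bb3 to F4 is exactly 7 semitones — so this is a perfect fifth.

P5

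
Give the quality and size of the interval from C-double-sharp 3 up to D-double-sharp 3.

C to D spans two letter names (C-D): a second.
C##3 to D##3 is 2 semitones, matching the major second exactly, so the quality is major.

major second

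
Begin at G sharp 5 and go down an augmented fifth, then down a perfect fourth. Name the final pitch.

An augmented fifth down from G#5 is C5.
Down a perfect fourth from C5: G4 (5 semitones down).

G 4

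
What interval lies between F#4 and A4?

minor third

F to A spans three letter names (F-G-A) — that makes it a third of some quality.
A major third would be 4 semitones, but F#4 to A4 is 3 — one semitone narrower, making it a minor third.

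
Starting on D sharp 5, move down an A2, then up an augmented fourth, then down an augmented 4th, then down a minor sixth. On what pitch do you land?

E 4

D#5 down an augmented second → C5 (3 semitones).
C5 up an augmented fourth → F#5 (6 semitones).
An augmented fourth down from F#5 is C5.
Down a minor sixth from C5: E4 (8 semitones down).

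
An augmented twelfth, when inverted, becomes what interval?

d4

First reduce the compound augmented twelfth to its simple form, an augmented fifth.
The rule of nine gives the new number: 9 − 5 = 4, so a fifth becomes a fourth.
The quality also flips — augmented becomes diminished — giving a diminished fourth.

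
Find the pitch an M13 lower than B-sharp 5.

D-sharp 4

Six letters down from B (plus an octave) reaches D.
Moving 21 semitones down from B#5 (the size of a major thirteenth) reaches D#4.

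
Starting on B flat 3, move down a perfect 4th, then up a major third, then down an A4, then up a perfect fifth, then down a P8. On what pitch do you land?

B flat 2

Bb3 down a perfect fourth → F3 (5 semitones).
Up a major third from F3: A3 (4 semitones up).
Down an augmented fourth from A3: Eb3 (6 semitones down).
Eb3 up a perfect fifth → Bb3 (7 semitones).
Down a perfect octave from Bb3: Bb2 (12 semitones down).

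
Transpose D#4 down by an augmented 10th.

Three letters down from D (plus an octave) reaches B.
An augmented tenth spans 17 semitones, so from D#4 the target pitch is Bb2.

Bb2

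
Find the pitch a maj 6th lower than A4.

The sixth takes the letter from A down to C.
A major sixth is 9 semitones; 9 semitones down from A4 gives C4.

C4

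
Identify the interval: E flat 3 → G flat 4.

E to G spans three letter names (E-F-G), plus an octave — that makes it a tenth of some quality.
At 15 semitones, Eb3→Gb4 falls one short of a major tenth: minor.
(Equivalently, a compound minor third: a minor third plus an octave.)

minor tenth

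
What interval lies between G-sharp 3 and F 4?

d7

G to F spans seven letter names (G-A-B-C-D-E-F) — that makes it a seventh of some quality.
A major seventh would be 11 semitones; G#3 to F4 is 9, two semitones narrower, so the interval is diminished.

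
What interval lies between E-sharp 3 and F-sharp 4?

minor ninth

E to F spans two letter names (E-F), plus an octave — that makes it a ninth of some quality.
At 13 semitones, E#3→F#4 falls one short of a major ninth: minor.
(Equivalently, a compound minor second: a minor second plus an octave.)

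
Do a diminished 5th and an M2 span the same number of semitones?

No

A diminished fifth spans 6 semitones; a major second spans 2 semitones. They differ by 4.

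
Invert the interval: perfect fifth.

P4

The rule of nine gives the new number: 9 − 5 = 4, so a fifth becomes a fourth.
And perfect stays perfect under inversion, so we get a perfect fourth.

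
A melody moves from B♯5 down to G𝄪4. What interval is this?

Descending from B#5 to G##4 is the same interval as ascending G##4 to B#5.
G to B spans three letter names (G-A-B), plus an octave: a tenth.
G##4 to B#5 is 15 semitones, a half step short of the major tenth (16), so this is minor.
(Equivalently, a compound minor third: a minor third plus an octave.)

minor 10th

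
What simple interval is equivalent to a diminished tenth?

diminished 3rd

Subtracting seven from the interval number removes an octave: 10 − 7 = 3.
So a diminished tenth is an octave plus a diminished third. The quality is unchanged.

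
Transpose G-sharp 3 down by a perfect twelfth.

Counting five letter names plus an octave down from G lands on C.
A perfect twelfth is 19 semitones; 19 semitones down from G#3 gives C#2.

C-sharp 2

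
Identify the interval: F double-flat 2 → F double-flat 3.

perfect octave

F to F is the same letter name, plus an octave — that makes it an octave of some quality.
Fbb2 to Fbb3 is 12 semitones, matching the perfect octave exactly, so the quality is perfect.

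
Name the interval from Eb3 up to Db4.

minor seventh

E to D spans seven letter names (E-F-G-A-B-C-D): a seventh.
Eb3 to Db4 is 10 semitones, a half step short of the major seventh (11), so this is minor.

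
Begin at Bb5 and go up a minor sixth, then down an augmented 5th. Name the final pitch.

A minor sixth up from Bb5 is Gb6.
Down an augmented fifth from Gb6: Cbb6 (8 semitones down).

Cbb6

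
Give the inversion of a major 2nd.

minor seventh

The rule of nine gives the new number: 9 − 2 = 7, so a second becomes a seventh.
The quality also flips — major becomes minor — giving a minor seventh.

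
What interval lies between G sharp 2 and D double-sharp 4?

augmented twelfth

G to D spans five letter names (G-A-B-C-D), plus an octave — that makes it a twelfth of some quality.
A perfect twelfth would be 19 semitones; G#2 to D##4 is 20, one semitone wider, so the interval is augmented.
(Equivalently, a compound augmented fifth: an augmented fifth plus an octave.)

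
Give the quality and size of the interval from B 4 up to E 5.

B to E spans four letter names (B-C-D-E), so the interval is some kind of fourth.
Counting semitones, B4→E5 is 5, which is the perfect fourth.

perfect 4th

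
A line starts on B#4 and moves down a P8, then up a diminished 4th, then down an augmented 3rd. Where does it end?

Cb4

A perfect octave down from B#4 is B#3.
B#3 up a diminished fourth → E4 (4 semitones).
An augmented third down from E4 is Cb4.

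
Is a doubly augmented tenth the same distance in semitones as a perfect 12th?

No

A doubly augmented tenth spans 18 semitones; a perfect twelfth spans 19 semitones. They differ by 1.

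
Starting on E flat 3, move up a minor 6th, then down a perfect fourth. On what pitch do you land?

G flat 3

Up a minor sixth from Eb3: Cb4 (8 semitones up).
Cb4 down a perfect fourth → Gb3 (5 semitones).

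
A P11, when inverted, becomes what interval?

First reduce the compound perfect eleventh to its simple form, a perfect fourth.
The rule of nine gives the new number: 9 − 4 = 5, so a fourth becomes a fifth.
And perfect stays perfect under inversion, so we get a perfect fifth.

P5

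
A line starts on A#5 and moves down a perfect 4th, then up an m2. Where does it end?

F#5

A perfect fourth down from A#5 is E#5.
Up a minor second from E#5: F#5 (1 semitone up).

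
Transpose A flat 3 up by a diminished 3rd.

C double-flat 4

Counting three letter names up from A lands on C.
A diminished third spans 2 semitones, so from Ab3 the target pitch is Cbb4.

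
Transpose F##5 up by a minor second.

G#5

Two letter names up from F: G.
A minor second is 1 semitone; 1 semitone up from F##5 gives G#5.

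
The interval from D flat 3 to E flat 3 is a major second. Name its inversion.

minor seventh

The rule of nine gives the new number: 9 − 2 = 7, so a second becomes a seventh.
The quality also flips — major becomes minor — giving a minor seventh.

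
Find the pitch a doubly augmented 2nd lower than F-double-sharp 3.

Counting two letter names down from F lands on E.
A doubly augmented second spans 4 semitones, so from F##3 the target pitch is Eb3.

E-flat 3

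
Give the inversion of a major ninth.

m7

First reduce the compound major ninth to its simple form, a major second.
The rule of nine gives the new number: 9 − 2 = 7, so a second becomes a seventh.
And major becomes minor under inversion, so we get a minor seventh.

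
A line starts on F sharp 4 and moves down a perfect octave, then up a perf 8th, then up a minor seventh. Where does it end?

A perfect octave down from F#4 is F#3.
F#3 up a perfect octave → F#4 (12 semitones).
Up a minor seventh from F#4: E5 (10 semitones up).

E 5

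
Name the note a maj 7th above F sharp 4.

E sharp 5

Seven letter names up from F: E.
Moving 11 semitones up from F#4 (the size of a major seventh) reaches E#5.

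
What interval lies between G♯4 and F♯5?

minor seventh

G to F spans seven letter names (G-A-B-C-D-E-F) — that makes it a seventh of some quality.
A major seventh would be 11 semitones, but G#4 to F#5 is 10 — one semitone narrower, making it a minor seventh.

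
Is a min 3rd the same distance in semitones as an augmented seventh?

No

3 semitones (minor third) vs 12 semitones (augmented seventh): not equal.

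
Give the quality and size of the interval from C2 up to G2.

C to G spans five letter names (C-D-E-F-G): a fifth.
C2 to G2 is 7 semitones, matching the perfect fifth exactly, so the quality is perfect.

P5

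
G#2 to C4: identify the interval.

G to C spans four letter names (G-A-B-C), plus an octave: an eleventh.
A perfect eleventh would be 17 semitones; G#2 to C4 is 16, one semitone narrower, so the interval is diminished.
(Equivalently, a compound diminished fourth: a diminished fourth plus an octave.)

diminished 11th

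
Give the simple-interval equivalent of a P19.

perfect fifth

Take out 2 octaves (14 from the number): 19 − 14 = 5.
So a perfect nineteenth is 2 octaves plus a perfect fifth. The quality is unchanged.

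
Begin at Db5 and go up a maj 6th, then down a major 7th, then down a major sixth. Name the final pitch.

Ebb4

A major sixth up from Db5 is Bb5.
Down a major seventh from Bb5: Cb5 (11 semitones down).
Down a major sixth from Cb5: Ebb4 (9 semitones down).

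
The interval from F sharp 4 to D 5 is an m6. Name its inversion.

The rule of nine gives the new number: 9 − 6 = 3, so a sixth becomes a third.
Quality inverts too: minor becomes major. That makes the inversion a major third.

major third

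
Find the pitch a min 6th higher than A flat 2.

F flat 3

Six letter names up from A: F.
Moving 8 semitones up from Ab2 (the size of a minor sixth) reaches Fb3.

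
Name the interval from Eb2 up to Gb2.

minor 3rd

E to G spans three letter names (E-F-G), so the interval is some kind of third.
A major third would be 4 semitones, but Eb2 to Gb2 is 3 — one semitone narrower, making it a minor third.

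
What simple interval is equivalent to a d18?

diminished fourth

Take out 2 octaves (14 from the number): 18 − 14 = 4.
Quality carries through unchanged, so the simple form is a diminished fourth.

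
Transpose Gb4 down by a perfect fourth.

Db4

The fourth takes the letter from G down to D.
A perfect fourth is 5 semitones; 5 semitones down from Gb4 gives Db4.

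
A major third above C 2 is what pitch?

E 2

Three letter names up from C: E.
A major third is 4 semitones; 4 semitones up from C2 gives E2.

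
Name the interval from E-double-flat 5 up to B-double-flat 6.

E to B spans five letter names (E-F-G-A-B), plus an octave, so the interval is some kind of twelfth.
Counting semitones, Ebb5→Bbb6 is 19, which is the perfect twelfth.
(Equivalently, a compound perfect fifth: a perfect fifth plus an octave.)

perfect 12th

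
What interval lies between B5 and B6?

B to B is the same letter name, plus an octave, so the interval is some kind of octave.
Counting semitones, B5→B6 is 12, which is the perfect octave.

perfect octave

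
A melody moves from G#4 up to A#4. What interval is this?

G to A spans two letter names (G-A), so the interval is some kind of second.
The major second spans 2 semitones, and G#4 to A#4 is exactly 2 semitones — so this is a major second.

M2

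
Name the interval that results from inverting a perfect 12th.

First reduce the compound perfect twelfth to its simple form, a perfect fifth.
Interval numbers invert to sum to nine: 5 + 4 = 9, so a fifth inverts to a fourth.
Quality inverts too: perfect stays perfect. That makes the inversion a perfect fourth.

perfect fourth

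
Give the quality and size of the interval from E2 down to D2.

Descending from E2 to D2 is the same interval as ascending D2 to E2.
D to E spans two letter names (D-E) — that makes it a second of some quality.
Counting semitones, D2→E2 is 2, which is the major second.

major second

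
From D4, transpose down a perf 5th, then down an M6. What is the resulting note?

Bb2

Down a perfect fifth from D4: G3 (7 semitones down).
A major sixth down from G3 is Bb2.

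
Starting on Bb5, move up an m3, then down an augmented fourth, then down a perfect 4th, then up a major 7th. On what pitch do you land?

Up a minor third from Bb5: Db6 (3 semitones up).
Down an augmented fourth from Db6: Abb5 (6 semitones down).
Abb5 down a perfect fourth → Ebb5 (5 semitones).
A major seventh up from Ebb5 is Db6.

Db6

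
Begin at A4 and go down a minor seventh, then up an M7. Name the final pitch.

A#4

A4 down a minor seventh → B3 (10 semitones).
A major seventh up from B3 is A#4.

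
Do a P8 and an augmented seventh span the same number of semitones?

Yes

Both span 12 semitones: a perfect octave and an augmented seventh are the same chromatic distance.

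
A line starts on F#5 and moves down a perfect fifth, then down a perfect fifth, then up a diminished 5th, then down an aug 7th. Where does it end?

A perfect fifth down from F#5 is B4.
B4 down a perfect fifth → E4 (7 semitones).
Up a diminished fifth from E4: Bb4 (6 semitones up).
Down an augmented seventh from Bb4: Cbb4 (12 semitones down).

Cbb4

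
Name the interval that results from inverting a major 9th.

minor seventh

First reduce the compound major ninth to its simple form, a major second.
Inverted interval numbers add to nine, so a second pairs with a seventh (2 + 7 = 9).
The quality also flips — major becomes minor — giving a minor seventh.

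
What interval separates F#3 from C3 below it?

augmented 4th

Descending from F#3 to C3 is the same interval as ascending C3 to F#3.
C to F spans four letter names (C-D-E-F), so the interval is some kind of fourth.
The perfect fourth is 5 semitones; here we have 6, one semitone wider: augmented.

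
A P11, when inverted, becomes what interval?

perfect fifth

First reduce the compound perfect eleventh to its simple form, a perfect fourth.
Interval numbers invert to sum to nine: 4 + 5 = 9, so a fourth inverts to a fifth.
Quality inverts too: perfect stays perfect. That makes the inversion a perfect fifth.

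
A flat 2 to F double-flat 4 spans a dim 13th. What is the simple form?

diminished 6th

Each octave removed subtracts seven from the number: 13 − 7 = 6.
That makes a diminished thirteenth a compound diminished sixth — an octave plus a diminished sixth.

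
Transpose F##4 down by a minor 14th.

G##2

Counting seven letter names plus an octave down from F lands on G.
Moving 22 semitones down from F##4 (the size of a minor fourteenth) reaches G##2.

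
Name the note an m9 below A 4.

G sharp 3

Two letters down from A (plus an octave) reaches G.
Moving 13 semitones down from A4 (the size of a minor ninth) reaches G#3.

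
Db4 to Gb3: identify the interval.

perfect fifth

Descending from Db4 to Gb3 is the same interval as ascending Gb3 to Db4.
G to D spans five letter names (G-A-B-C-D) — that makes it a fifth of some quality.
Counting semitones, Gb3→Db4 is 7, which is the perfect fifth.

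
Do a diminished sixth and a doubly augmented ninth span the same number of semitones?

A diminished sixth spans 7 semitones; a doubly augmented ninth spans 16 semitones. They differ by 9.

No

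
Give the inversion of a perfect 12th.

P4

First reduce the compound perfect twelfth to its simple form, a perfect fifth.
The rule of nine gives the new number: 9 − 5 = 4, so a fifth becomes a fourth.
Quality inverts too: perfect stays perfect. That makes the inversion a perfect fourth.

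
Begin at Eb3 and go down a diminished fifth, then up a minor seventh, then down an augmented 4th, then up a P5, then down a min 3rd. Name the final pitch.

Down a diminished fifth from Eb3: A2 (6 semitones down).
Up a minor seventh from A2: G3 (10 semitones up).
An augmented fourth down from G3 is Db3.
Up a perfect fifth from Db3: Ab3 (7 semitones up).
A minor third down from Ab3 is F3.

F3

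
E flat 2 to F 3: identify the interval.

major ninth

E to F spans two letter names (E-F), plus an octave — that makes it a ninth of some quality.
Eb2 to F3 is 14 semitones, matching the major ninth exactly, so the quality is major.
(Equivalently, a compound major second: a major second plus an octave.)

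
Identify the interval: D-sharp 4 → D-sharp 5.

D to D is the same letter name, plus an octave — that makes it an octave of some quality.
D#4 to D#5 is 12 semitones, matching the perfect octave exactly, so the quality is perfect.

perfect octave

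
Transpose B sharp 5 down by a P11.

The eleventh's letter: B down four letter names plus an octave → F.
A perfect eleventh spans 17 semitones, so from B#5 the target pitch is F##4.

F double-sharp 4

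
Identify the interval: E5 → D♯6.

major 7th

E to D spans seven letter names (E-F-G-A-B-C-D): a seventh.
The major seventh spans 11 semitones, and E5 to D#6 is exactly 11 semitones — so this is a major seventh.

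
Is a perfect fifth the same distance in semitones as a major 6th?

A perfect fifth is 7 semitones but a major sixth is 9 semitones — different sizes.

No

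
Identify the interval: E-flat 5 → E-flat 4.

perfect octave

Descending from Eb5 to Eb4 is the same interval as ascending Eb4 to Eb5.
E to E is the same letter name, plus an octave, so the interval is some kind of octave.
Counting semitones, Eb4→Eb5 is 12, which is the perfect octave.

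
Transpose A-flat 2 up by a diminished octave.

A-double-flat 3

For an octave the letter name doesn't change: still A, an octave up.
A diminished octave is 11 semitones; 11 semitones up from Ab2 gives Abb3.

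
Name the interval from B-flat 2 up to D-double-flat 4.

diminished tenth

B to D spans three letter names (B-C-D), plus an octave — that makes it a tenth of some quality.
Bb2 to Dbb4 spans 14 semitones — two semitones narrower than the major tenth (16) — giving a diminished tenth.
(Equivalently, a compound diminished third: a diminished third plus an octave.)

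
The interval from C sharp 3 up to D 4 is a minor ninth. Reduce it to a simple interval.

m2

Take out an octave (7 from the number): 9 − 7 = 2.
So a minor ninth is an octave plus a minor second. The quality is unchanged.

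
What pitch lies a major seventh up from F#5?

Counting seven letter names up from F lands on E.
Moving 11 semitones up from F#5 (the size of a major seventh) reaches E#6.

E#6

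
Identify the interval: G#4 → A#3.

Descending from G#4 to A#3 is the same interval as ascending A#3 to G#4.
A to G spans seven letter names (A-B-C-D-E-F-G): a seventh.
A major seventh would be 11 semitones, but A#3 to G#4 is 10 — one semitone narrower, making it a minor seventh.

minor 7th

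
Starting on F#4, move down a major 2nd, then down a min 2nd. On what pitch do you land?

A major second down from F#4 is E4.
Down a minor second from E4: D#4 (1 semitone down).

D#4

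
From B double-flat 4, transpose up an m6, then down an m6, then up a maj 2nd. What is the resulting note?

A minor sixth up from Bbb4 is Gbb5.
Gbb5 down a minor sixth → Bbb4 (8 semitones).
Bbb4 up a major second → Cb5 (2 semitones).

C flat 5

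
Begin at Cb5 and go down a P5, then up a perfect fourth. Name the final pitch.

Bbb4

Cb5 down a perfect fifth → Fb4 (7 semitones).
A perfect fourth up from Fb4 is Bbb4.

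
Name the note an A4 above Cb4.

The fourth takes the letter from C up to F.
An augmented fourth is 6 semitones; 6 semitones up from Cb4 gives F4.

F4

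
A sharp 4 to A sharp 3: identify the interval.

Descending from A#4 to A#3 is the same interval as ascending A#3 to A#4.
A to A is the same letter name, plus an octave, so the interval is some kind of octave.
A#3 to A#4 is 12 semitones, matching the perfect octave exactly, so the quality is perfect.

P8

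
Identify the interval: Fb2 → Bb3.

augmented eleventh

F to B spans four letter names (F-G-A-B), plus an octave — that makes it an eleventh of some quality.
A perfect eleventh would be 17 semitones; Fb2 to Bb3 is 18, one semitone wider, so the interval is augmented.
(Equivalently, a compound augmented fourth: an augmented fourth plus an octave.)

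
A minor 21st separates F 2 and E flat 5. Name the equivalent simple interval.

Subtracting seven from the interval number removes an octave: 21 − 14 = 7.
That makes a minor twenty-first a compound minor seventh — 2 octaves plus a minor seventh.

m7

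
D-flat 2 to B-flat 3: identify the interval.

major thirteenth

D to B spans six letter names (D-E-F-G-A-B), plus an octave: a thirteenth.
Db2 to Bb3 is 21 semitones, matching the major thirteenth exactly, so the quality is major.
(Equivalently, a compound major sixth: a major sixth plus an octave.)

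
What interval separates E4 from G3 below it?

Descending from E4 to G3 is the same interval as ascending G3 to E4.
G to E spans six letter names (G-A-B-C-D-E) — that makes it a sixth of some quality.
G3 to E4 is 9 semitones, matching the major sixth exactly, so the quality is major.

major 6th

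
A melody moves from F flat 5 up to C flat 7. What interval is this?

F to C spans five letter names (F-G-A-B-C), plus an octave: a twelfth.
Fb5 to Cb7 is 19 semitones, matching the perfect twelfth exactly, so the quality is perfect.
(Equivalently, a compound perfect fifth: a perfect fifth plus an octave.)

perfect 12th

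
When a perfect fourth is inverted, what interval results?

Inverted interval numbers add to nine, so a fourth pairs with a fifth (4 + 5 = 9).
Quality inverts too: perfect stays perfect. That makes the inversion a perfect fifth.

perfect 5th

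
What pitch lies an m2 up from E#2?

Counting two letter names up from E lands on F.
A minor second spans 1 semitone, so from E#2 the target pitch is F#2.

F#2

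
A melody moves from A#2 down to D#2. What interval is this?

Descending from A#2 to D#2 is the same interval as ascending D#2 to A#2.
D to A spans five letter names (D-E-F-G-A): a fifth.
The perfect fifth spans 7 semitones, and D#2 to A#2 is exactly 7 semitones — so this is a perfect fifth.

perfect 5th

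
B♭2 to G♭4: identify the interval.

minor thirteenth

B to G spans six letter names (B-C-D-E-F-G), plus an octave, so the interval is some kind of thirteenth.
Bb2 to Gb4 is 20 semitones, a half step short of the major thirteenth (21), so this is minor.
(Equivalently, a compound minor sixth: a minor sixth plus an octave.)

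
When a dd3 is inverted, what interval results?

Inverted interval numbers add to nine, so a third pairs with a sixth (3 + 6 = 9).
Quality inverts too: doubly diminished becomes doubly augmented. That makes the inversion a doubly augmented sixth.

AA6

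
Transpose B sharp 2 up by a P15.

B sharp 4

The letter stays B (same as the start), shifted two octaves up.
A perfect fifteenth spans 24 semitones, so from B#2 the target pitch is B#4.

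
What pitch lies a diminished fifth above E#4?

B4

Counting five letter names up from E lands on B.
A diminished fifth is 6 semitones; 6 semitones up from E#4 gives B4.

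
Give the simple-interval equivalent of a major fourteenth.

M7

Each octave removed subtracts seven from the number: 14 − 7 = 7.
Quality carries through unchanged, so the simple form is a major seventh.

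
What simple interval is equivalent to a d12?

diminished 5th

Take out an octave (7 from the number): 12 − 7 = 5.
That makes a diminished twelfth a compound diminished fifth — an octave plus a diminished fifth.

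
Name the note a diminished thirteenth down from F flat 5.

The thirteenth's letter: F down six letter names plus an octave → A.
A diminished thirteenth is 19 semitones; 19 semitones down from Fb5 gives A3.

A 3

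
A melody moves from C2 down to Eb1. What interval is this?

major 6th

Descending from C2 to Eb1 is the same interval as ascending Eb1 to C2.
E to C spans six letter names (E-F-G-A-B-C) — that makes it a sixth of some quality.
The major sixth spans 9 semitones, and Eb1 to C2 is exactly 9 semitones — so this is a major sixth.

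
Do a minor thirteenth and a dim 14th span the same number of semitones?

20 semitones (minor thirteenth) vs 21 semitones (diminished fourteenth): not equal.

No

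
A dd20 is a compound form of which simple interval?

Take out 2 octaves (14 from the number): 20 − 14 = 6.
Quality carries through unchanged, so the simple form is a doubly diminished sixth.

dd6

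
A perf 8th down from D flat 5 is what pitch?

For an octave the letter name doesn't change: still D, an octave down.
A perfect octave is 12 semitones; 12 semitones down from Db5 gives Db4.

D flat 4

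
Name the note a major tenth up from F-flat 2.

Three letters up from F (plus an octave) reaches A.
Moving 16 semitones up from Fb2 (the size of a major tenth) reaches Ab3.

A-flat 3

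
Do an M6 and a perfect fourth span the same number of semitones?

9 semitones (major sixth) vs 5 semitones (perfect fourth): not equal.

No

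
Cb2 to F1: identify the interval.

Descending from Cb2 to F1 is the same interval as ascending F1 to Cb2.
F to C spans five letter names (F-G-A-B-C) — that makes it a fifth of some quality.
A perfect fifth would be 7 semitones; F1 to Cb2 is 6, one semitone narrower, so the interval is diminished.

diminished fifth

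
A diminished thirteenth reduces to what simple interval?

Each octave removed subtracts seven from the number: 13 − 7 = 6.
So a diminished thirteenth is an octave plus a diminished sixth. The quality is unchanged.

diminished 6th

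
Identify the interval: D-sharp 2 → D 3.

diminished octave

D to D is the same letter name, plus an octave: an octave.
The perfect octave is 12 semitones; here we have 11, one semitone narrower: diminished.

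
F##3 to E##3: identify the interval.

minor second

Descending from F##3 to E##3 is the same interval as ascending E##3 to F##3.
E to F spans two letter names (E-F), so the interval is some kind of second.
E##3 to F##3 is 1 semitone, a half step short of the major second (2), so this is minor.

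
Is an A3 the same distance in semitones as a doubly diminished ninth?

5 semitones (augmented third) vs 11 semitones (doubly diminished ninth): not equal.

No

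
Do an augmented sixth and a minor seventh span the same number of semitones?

Yes

Both span 10 semitones: an augmented sixth and a minor seventh are the same chromatic distance.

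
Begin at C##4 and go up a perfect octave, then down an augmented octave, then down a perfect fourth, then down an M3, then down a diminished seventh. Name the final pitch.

A perfect octave up from C##4 is C##5.
Down an augmented octave from C##5: C#4 (13 semitones down).
A perfect fourth down from C#4 is G#3.
Down a major third from G#3: E3 (4 semitones down).
Down a diminished seventh from E3: F##2 (9 semitones down).

F##2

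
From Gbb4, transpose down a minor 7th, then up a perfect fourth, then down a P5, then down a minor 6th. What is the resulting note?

Gbb4 down a minor seventh → Abb3 (10 semitones).
Abb3 up a perfect fourth → Dbb4 (5 semitones).
Dbb4 down a perfect fifth → Gbb3 (7 semitones).
A minor sixth down from Gbb3 is Bbb2.

Bbb2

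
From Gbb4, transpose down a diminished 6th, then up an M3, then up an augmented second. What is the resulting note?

E#4

A diminished sixth down from Gbb4 is Bb3.
A major third up from Bb3 is D4.
Up an augmented second from D4: E#4 (3 semitones up).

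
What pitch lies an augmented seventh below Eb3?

Fbb2

Counting seven letter names down from E lands on F.
An augmented seventh is 12 semitones; 12 semitones down from Eb3 gives Fbb2.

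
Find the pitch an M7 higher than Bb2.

Counting seven letter names up from B lands on A.
A major seventh spans 11 semitones, so from Bb2 the target pitch is A3.

A3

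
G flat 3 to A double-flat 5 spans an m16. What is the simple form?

minor 2nd

Take out 2 octaves (14 from the number): 16 − 14 = 2.
Quality carries through unchanged, so the simple form is a minor second.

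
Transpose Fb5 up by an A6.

The sixth takes the letter from F up to D.
Moving 10 semitones up from Fb5 (the size of an augmented sixth) reaches D6.

D6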